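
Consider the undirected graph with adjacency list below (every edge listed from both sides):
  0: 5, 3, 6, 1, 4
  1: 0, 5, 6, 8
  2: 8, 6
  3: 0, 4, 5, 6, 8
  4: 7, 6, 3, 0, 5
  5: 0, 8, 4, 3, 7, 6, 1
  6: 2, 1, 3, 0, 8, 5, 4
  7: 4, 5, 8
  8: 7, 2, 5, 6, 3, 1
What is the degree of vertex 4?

Neighbors of 4: 0, 3, 5, 6, 7.

5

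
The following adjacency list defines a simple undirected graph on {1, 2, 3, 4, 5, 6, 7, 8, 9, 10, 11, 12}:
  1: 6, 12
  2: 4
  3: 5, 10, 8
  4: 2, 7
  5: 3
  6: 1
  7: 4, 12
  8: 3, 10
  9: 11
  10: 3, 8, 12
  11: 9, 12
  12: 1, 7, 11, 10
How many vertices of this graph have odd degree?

6

Degrees: 1:2, 2:1, 3:3, 4:2, 5:1, 6:1, 7:2, 8:2, 9:1, 10:3, 11:2, 12:4
Odd-degree vertices: 2, 3, 5, 6, 9, 10.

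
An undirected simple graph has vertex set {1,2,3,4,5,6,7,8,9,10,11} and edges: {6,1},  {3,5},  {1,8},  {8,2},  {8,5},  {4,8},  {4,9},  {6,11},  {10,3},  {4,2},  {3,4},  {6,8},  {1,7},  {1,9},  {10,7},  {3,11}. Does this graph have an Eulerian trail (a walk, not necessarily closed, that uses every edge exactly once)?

Degrees: 1:4, 2:2, 3:4, 4:4, 5:2, 6:3, 7:2, 8:5, 9:2, 10:2, 11:2
Odd-degree vertices: 6, 8 (2 total).
The non-isolated vertices are connected and exactly 2 have odd degree, so an Eulerian trail exists (from 6 to 8).

Yes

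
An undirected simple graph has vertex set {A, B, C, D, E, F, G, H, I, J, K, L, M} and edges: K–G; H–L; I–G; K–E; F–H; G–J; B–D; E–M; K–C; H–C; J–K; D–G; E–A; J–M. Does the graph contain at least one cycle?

The graph has 13 vertices, 14 edges, and 1 connected component.
Since 14 > 13 - 1, a cycle must exist; for instance E-K-G-J-M-E.

Yes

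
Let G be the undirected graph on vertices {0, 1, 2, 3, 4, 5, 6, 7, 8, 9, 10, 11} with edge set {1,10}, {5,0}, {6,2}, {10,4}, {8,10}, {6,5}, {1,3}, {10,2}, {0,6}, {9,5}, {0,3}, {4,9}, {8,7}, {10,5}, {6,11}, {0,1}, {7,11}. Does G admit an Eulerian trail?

Degrees: 0:4, 1:3, 2:2, 3:2, 4:2, 5:4, 6:4, 7:2, 8:2, 9:2, 10:5, 11:2
Odd-degree vertices: 1, 10 (2 total).
The non-isolated vertices are connected and exactly 2 have odd degree, so an Eulerian trail exists (from 1 to 10).

Yes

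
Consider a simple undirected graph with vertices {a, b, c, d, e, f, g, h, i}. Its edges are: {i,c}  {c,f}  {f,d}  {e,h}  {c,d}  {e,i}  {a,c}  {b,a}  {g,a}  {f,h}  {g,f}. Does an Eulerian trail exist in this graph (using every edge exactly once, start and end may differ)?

Yes

Degrees: a:3, b:1, c:4, d:2, e:2, f:4, g:2, h:2, i:2
Odd-degree vertices: a, b (2 total).
The non-isolated vertices are connected and exactly 2 have odd degree, so an Eulerian trail exists (from a to b).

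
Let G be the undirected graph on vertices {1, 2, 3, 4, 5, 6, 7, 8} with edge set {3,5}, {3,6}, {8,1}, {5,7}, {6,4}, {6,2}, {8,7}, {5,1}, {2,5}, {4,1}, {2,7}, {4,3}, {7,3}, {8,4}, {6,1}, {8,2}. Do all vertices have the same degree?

Yes

Degrees: 1:4, 2:4, 3:4, 4:4, 5:4, 6:4, 7:4, 8:4
All degrees equal 4; the graph is regular.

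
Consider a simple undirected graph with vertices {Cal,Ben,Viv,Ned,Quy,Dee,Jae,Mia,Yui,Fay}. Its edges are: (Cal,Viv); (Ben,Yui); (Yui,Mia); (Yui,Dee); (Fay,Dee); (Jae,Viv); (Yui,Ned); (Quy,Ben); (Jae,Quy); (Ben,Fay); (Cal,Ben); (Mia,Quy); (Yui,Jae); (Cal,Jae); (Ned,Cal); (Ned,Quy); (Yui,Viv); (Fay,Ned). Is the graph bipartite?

No

The cycle Viv-Jae-Yui-Viv has length 3, which is odd, so the graph is not bipartite.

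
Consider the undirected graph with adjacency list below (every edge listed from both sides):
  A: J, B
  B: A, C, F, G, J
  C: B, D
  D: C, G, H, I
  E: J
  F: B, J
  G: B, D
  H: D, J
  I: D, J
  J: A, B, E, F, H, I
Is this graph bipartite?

No

A-B-J-A is an odd cycle (length 3), and a bipartite graph can contain only even cycles.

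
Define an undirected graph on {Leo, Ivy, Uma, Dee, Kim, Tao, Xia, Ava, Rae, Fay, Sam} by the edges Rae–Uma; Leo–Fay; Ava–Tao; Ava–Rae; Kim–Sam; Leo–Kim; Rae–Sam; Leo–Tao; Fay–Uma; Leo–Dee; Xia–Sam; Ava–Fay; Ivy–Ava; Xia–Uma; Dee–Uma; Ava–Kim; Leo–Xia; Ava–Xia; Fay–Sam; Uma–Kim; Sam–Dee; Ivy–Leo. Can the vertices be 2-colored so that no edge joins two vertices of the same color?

Yes

Partition the vertices as {Ivy, Dee, Kim, Tao, Xia, Rae, Fay} vs {Leo, Uma, Ava, Sam}. Each listed edge has one endpoint in each part, so the graph is bipartite.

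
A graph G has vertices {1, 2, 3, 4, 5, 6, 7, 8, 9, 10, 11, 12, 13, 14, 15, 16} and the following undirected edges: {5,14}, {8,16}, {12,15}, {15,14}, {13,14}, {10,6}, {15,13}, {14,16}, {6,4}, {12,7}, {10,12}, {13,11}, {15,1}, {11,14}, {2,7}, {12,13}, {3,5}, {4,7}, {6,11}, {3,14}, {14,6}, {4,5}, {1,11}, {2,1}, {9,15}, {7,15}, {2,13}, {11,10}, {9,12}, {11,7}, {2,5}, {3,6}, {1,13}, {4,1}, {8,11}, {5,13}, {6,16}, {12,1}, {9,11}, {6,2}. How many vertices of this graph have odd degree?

Degrees: 1:6, 2:5, 3:3, 4:4, 5:5, 6:7, 7:5, 8:2, 9:3, 10:3, 11:8, 12:6, 13:7, 14:7, 15:6, 16:3
Odd-degree vertices: 2, 3, 5, 6, 7, 9, 10, 13, 14, 16.

10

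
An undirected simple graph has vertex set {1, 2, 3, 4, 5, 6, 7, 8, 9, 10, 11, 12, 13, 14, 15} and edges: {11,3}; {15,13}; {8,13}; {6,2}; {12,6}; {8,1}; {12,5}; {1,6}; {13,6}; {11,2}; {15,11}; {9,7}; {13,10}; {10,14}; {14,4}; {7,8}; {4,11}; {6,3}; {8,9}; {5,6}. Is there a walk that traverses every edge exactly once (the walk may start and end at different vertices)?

Yes

Degrees: 1:2, 2:2, 3:2, 4:2, 5:2, 6:6, 7:2, 8:4, 9:2, 10:2, 11:4, 12:2, 13:4, 14:2, 15:2
Odd-degree vertices: none (0 total).
With 0 odd-degree vertices and all edges in one connected piece, an Eulerian trail exists.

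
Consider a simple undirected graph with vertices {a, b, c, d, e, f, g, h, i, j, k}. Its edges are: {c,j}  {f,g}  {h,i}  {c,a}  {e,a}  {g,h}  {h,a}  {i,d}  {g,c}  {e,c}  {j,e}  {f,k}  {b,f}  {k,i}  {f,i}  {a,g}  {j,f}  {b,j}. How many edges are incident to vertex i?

4

Neighbors of i: d, f, h, k.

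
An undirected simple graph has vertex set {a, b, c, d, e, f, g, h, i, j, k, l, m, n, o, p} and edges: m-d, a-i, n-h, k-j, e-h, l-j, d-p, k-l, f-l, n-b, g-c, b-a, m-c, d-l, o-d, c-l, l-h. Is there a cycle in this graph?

Yes

The graph has 16 vertices, 17 edges, and 1 connected component.
One cycle is l-d-m-c-l.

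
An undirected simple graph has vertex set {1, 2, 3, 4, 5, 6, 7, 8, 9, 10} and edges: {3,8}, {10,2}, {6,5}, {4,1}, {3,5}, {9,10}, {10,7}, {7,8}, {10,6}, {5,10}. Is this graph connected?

Component: {1, 4}
Component: {2, 3, 5, 6, 7, 8, 9, 10}
No edge joins these 2 groups, so the graph is disconnected.

No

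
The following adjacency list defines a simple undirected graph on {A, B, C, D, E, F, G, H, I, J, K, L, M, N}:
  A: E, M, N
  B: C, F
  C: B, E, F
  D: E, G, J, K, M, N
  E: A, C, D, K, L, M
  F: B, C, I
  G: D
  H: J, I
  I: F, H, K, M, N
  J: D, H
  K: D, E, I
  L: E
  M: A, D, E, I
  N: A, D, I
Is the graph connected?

Starting from A and exploring outward reaches every vertex (A, N, E, M, I, D, L, K, C, H, F, G, J, B); the graph is connected.

Yes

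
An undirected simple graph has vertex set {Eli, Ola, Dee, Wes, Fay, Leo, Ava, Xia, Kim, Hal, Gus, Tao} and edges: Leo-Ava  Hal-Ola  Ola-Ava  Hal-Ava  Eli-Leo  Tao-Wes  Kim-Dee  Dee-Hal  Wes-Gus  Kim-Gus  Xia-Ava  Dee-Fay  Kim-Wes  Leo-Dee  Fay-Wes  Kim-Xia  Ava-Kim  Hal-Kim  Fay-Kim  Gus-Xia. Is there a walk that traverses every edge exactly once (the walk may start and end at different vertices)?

Degrees: Eli:1, Ola:2, Dee:4, Wes:4, Fay:3, Leo:3, Ava:5, Xia:3, Kim:7, Hal:4, Gus:3, Tao:1
Odd-degree vertices: Eli, Fay, Leo, Ava, Xia, Kim, Gus, Tao (8 total).
An Eulerian trail requires 0 or 2 odd-degree vertices; here there are 8.

No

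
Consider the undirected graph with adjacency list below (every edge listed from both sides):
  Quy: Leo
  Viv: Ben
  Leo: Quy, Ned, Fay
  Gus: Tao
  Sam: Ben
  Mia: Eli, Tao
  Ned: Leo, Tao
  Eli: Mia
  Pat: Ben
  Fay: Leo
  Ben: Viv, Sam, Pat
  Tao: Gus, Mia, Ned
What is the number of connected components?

Component: {Viv, Sam, Pat, Ben}
Component: {Quy, Leo, Gus, Mia, Ned, Eli, Fay, Tao}

2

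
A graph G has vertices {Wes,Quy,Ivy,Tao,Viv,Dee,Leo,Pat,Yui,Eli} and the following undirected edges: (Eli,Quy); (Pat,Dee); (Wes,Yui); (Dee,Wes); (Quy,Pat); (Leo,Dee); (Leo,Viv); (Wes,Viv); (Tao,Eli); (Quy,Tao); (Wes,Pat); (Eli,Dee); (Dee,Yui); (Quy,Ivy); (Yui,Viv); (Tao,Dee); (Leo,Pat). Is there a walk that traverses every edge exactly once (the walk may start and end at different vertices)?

No

Degrees: Wes:4, Quy:4, Ivy:1, Tao:3, Viv:3, Dee:6, Leo:3, Pat:4, Yui:3, Eli:3
Odd-degree vertices: Ivy, Tao, Viv, Leo, Yui, Eli (6 total).
With 6 odd-degree vertices (more than two), no single trail can use every edge.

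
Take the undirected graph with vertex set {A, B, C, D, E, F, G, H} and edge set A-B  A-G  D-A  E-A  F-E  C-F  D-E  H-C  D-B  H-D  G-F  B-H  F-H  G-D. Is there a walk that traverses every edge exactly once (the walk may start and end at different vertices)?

No

Degrees: A:4, B:3, C:2, D:5, E:3, F:4, G:3, H:4
Odd-degree vertices: B, D, E, G (4 total).
An Eulerian trail requires 0 or 2 odd-degree vertices; here there are 4.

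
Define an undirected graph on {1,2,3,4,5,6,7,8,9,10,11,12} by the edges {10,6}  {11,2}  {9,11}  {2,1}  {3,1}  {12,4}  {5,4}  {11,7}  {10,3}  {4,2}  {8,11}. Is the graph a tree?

|V| = 12, |E| = 11.
It is connected with exactly 11 edges, hence acyclic — it is a tree.

Yes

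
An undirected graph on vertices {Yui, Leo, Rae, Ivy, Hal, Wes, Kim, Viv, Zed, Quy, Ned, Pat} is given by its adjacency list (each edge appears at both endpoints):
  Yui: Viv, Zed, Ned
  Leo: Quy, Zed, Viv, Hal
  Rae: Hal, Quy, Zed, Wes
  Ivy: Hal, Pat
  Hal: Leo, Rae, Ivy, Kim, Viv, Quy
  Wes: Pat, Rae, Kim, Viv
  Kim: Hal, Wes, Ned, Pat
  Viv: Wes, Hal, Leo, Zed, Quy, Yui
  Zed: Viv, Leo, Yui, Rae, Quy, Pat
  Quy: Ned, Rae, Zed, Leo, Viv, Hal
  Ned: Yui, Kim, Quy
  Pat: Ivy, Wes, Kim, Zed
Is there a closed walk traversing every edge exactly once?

No

Degrees: Yui:3, Leo:4, Rae:4, Ivy:2, Hal:6, Wes:4, Kim:4, Viv:6, Zed:6, Quy:6, Ned:3, Pat:4
Vertices with odd degree: Yui, Ned. An Eulerian circuit requires all degrees even.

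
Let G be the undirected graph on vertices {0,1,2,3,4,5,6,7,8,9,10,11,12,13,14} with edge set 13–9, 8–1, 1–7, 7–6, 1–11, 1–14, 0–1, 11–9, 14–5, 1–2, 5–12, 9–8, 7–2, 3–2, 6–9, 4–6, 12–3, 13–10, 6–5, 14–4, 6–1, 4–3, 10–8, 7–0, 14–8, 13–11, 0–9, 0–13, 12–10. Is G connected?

Yes

A breadth-first search from 0 visits 0, 13, 1, 7, 9, 10, 11, 14, 6, 2, 8, 12, 4, 5, 3 — all 15 vertices — so the graph is connected.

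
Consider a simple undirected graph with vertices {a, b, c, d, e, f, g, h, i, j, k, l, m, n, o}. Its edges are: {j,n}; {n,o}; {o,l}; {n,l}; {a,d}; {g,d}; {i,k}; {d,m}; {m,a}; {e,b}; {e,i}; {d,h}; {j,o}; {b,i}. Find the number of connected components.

Component: {c}
Component: {f}
Component: {b, e, i, k}
Component: {j, l, n, o}
Component: {a, d, g, h, m}

5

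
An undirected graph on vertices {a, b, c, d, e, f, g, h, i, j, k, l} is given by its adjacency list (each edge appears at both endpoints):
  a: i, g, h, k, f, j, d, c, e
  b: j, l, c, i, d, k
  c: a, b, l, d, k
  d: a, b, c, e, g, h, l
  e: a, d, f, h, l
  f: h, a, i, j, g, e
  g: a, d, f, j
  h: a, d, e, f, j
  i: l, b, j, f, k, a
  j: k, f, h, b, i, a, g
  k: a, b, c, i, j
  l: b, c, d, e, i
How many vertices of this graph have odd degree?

Degrees: a:9, b:6, c:5, d:7, e:5, f:6, g:4, h:5, i:6, j:7, k:5, l:5
Odd-degree vertices: a, c, d, e, h, j, k, l.

8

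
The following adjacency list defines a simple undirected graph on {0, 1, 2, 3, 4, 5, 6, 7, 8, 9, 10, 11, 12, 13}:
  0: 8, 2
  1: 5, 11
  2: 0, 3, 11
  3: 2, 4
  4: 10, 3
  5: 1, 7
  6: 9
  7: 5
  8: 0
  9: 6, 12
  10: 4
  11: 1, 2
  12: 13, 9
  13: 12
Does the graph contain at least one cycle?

The graph has 14 vertices, 12 edges, and 2 connected components.
A forest on 14 vertices with 2 components has exactly 12 edges, which matches — so no cycle.

No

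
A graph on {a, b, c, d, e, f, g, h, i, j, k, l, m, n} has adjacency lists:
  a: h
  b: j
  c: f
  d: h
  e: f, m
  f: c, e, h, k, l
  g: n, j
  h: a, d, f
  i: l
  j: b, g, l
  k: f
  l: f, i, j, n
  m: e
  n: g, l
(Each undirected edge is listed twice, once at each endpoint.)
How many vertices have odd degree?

Degrees: a:1, b:1, c:1, d:1, e:2, f:5, g:2, h:3, i:1, j:3, k:1, l:4, m:1, n:2
Odd-degree vertices: a, b, c, d, f, h, i, j, k, m.

10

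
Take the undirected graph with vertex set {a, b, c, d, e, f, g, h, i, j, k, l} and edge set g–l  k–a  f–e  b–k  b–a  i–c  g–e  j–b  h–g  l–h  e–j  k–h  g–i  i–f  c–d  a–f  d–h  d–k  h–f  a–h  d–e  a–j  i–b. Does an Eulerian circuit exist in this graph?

No

Degrees: a:5, b:4, c:2, d:4, e:4, f:4, g:4, h:6, i:4, j:3, k:4, l:2
Vertices with odd degree: a, j. An Eulerian circuit requires all degrees even.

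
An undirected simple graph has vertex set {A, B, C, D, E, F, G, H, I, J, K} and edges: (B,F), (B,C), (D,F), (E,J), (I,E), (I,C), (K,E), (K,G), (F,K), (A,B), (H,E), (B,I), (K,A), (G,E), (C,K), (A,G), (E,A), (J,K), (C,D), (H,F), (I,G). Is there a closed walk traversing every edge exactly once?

Degrees: A:4, B:4, C:4, D:2, E:6, F:4, G:4, H:2, I:4, J:2, K:6
All degrees are even and the non-isolated vertices are connected — an Eulerian circuit exists.

Yes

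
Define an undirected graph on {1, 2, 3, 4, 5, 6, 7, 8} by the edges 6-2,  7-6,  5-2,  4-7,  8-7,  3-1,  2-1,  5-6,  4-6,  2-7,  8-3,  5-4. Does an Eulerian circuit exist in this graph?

No

Degrees: 1:2, 2:4, 3:2, 4:3, 5:3, 6:4, 7:4, 8:2
Vertices with odd degree: 4, 5. An Eulerian circuit requires all degrees even.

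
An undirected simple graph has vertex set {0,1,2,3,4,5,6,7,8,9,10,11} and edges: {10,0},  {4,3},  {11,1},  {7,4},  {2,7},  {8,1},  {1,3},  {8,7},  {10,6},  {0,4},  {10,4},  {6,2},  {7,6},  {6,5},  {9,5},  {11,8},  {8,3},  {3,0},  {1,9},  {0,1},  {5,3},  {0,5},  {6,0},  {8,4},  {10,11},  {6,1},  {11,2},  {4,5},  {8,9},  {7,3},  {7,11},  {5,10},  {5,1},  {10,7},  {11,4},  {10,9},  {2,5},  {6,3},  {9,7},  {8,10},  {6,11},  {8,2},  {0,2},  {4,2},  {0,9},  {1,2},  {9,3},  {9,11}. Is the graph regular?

Degrees: 0:8, 1:8, 2:8, 3:8, 4:8, 5:8, 6:8, 7:8, 8:8, 9:8, 10:8, 11:8
All degrees equal 8; the graph is regular.

Yes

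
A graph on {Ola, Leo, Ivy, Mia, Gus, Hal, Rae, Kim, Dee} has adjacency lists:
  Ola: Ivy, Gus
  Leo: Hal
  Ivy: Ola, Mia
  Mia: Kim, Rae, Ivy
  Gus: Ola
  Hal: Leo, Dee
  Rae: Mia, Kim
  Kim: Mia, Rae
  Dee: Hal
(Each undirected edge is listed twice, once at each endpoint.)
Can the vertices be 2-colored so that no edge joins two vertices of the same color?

No

The cycle Mia-Rae-Kim-Mia has length 3, which is odd, so the graph is not bipartite.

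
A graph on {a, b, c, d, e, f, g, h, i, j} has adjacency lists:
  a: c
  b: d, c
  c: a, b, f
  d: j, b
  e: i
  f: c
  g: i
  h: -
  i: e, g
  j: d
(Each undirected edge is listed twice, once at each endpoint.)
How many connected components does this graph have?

Component: {h}
Component: {e, g, i}
Component: {a, b, c, d, f, j}

3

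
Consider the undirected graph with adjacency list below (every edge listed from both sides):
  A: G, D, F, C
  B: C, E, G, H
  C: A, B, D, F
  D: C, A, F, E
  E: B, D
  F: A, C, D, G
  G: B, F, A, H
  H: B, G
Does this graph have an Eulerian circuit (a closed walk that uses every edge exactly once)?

Degrees: A:4, B:4, C:4, D:4, E:2, F:4, G:4, H:2
All degrees are even and the non-isolated vertices are connected — an Eulerian circuit exists.

Yes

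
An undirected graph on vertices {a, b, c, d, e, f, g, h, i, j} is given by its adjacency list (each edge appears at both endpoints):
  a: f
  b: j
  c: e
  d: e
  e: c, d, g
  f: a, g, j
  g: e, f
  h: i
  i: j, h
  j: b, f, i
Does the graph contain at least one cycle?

|V| = 10, |E| = 9, number of components = 1.
Since 9 = 10 - 1, the graph is a forest and contains no cycle.

No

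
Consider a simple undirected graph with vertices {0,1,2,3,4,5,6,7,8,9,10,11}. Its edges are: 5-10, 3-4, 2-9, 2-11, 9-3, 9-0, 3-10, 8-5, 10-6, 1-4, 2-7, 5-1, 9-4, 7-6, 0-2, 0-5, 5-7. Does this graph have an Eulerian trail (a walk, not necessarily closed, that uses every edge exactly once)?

No

Degrees: 0:3, 1:2, 2:4, 3:3, 4:3, 5:5, 6:2, 7:3, 8:1, 9:4, 10:3, 11:1
Odd-degree vertices: 0, 3, 4, 5, 7, 8, 10, 11 (8 total).
An Eulerian trail requires 0 or 2 odd-degree vertices; here there are 8.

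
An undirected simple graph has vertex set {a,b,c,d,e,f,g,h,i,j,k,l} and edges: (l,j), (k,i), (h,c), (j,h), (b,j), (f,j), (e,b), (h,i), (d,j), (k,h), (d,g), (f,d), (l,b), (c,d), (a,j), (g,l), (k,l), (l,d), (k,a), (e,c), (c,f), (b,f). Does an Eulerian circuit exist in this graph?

No

Degrees: a:2, b:4, c:4, d:5, e:2, f:4, g:2, h:4, i:2, j:6, k:4, l:5
d, l have odd degree; an Eulerian circuit needs every degree to be even, so none exists.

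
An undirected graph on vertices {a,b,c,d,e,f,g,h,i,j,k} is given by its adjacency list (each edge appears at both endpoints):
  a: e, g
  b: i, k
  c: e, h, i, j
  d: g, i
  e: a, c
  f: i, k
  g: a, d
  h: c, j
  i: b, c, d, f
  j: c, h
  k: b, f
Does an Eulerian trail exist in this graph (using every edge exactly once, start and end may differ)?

Yes

Degrees: a:2, b:2, c:4, d:2, e:2, f:2, g:2, h:2, i:4, j:2, k:2
Odd-degree vertices: none (0 total).
The non-isolated vertices are connected and exactly 0 have odd degree, so an Eulerian trail exists.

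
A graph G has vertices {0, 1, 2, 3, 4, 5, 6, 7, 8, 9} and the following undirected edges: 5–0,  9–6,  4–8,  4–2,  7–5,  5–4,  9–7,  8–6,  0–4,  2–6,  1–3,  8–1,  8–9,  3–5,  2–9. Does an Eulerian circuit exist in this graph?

Degrees: 0:2, 1:2, 2:3, 3:2, 4:4, 5:4, 6:3, 7:2, 8:4, 9:4
2, 6 have odd degree; an Eulerian circuit needs every degree to be even, so none exists.

No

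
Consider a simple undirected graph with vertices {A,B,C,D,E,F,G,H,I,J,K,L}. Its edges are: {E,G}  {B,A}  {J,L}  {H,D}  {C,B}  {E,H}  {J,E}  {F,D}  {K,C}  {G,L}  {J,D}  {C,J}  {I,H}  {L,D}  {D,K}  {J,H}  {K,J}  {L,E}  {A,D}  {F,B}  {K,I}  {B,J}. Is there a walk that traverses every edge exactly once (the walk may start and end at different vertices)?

Yes

Degrees: A:2, B:4, C:3, D:6, E:4, F:2, G:2, H:4, I:2, J:7, K:4, L:4
Odd-degree vertices: C, J (2 total).
With 2 odd-degree vertices and all edges in one connected piece, an Eulerian trail exists (from C to J).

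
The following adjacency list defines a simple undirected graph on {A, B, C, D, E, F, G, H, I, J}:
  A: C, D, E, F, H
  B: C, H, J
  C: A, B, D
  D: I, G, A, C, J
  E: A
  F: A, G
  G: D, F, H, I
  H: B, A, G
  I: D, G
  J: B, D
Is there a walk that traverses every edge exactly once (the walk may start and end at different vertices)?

Degrees: A:5, B:3, C:3, D:5, E:1, F:2, G:4, H:3, I:2, J:2
Odd-degree vertices: A, B, C, D, E, H (6 total).
An Eulerian trail requires 0 or 2 odd-degree vertices; here there are 6.

No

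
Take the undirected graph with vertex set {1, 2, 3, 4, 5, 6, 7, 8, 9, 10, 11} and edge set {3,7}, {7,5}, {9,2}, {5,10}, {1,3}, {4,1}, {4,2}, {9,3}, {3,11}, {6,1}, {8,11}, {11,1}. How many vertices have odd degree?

4

Degrees: 1:4, 2:2, 3:4, 4:2, 5:2, 6:1, 7:2, 8:1, 9:2, 10:1, 11:3
Odd-degree vertices: 6, 8, 10, 11.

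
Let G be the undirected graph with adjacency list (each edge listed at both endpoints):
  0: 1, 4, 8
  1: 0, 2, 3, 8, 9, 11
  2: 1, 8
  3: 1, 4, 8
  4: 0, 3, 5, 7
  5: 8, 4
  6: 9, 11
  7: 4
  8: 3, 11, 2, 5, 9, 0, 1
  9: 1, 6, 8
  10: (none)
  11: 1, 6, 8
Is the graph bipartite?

No

The cycle 1-8-11-1 has length 3, which is odd, so the graph is not bipartite.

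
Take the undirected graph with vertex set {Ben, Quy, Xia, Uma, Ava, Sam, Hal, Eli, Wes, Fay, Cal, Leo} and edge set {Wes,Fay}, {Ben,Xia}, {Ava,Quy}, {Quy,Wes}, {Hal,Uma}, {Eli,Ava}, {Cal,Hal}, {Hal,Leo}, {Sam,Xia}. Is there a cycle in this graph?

|V| = 12, |E| = 9, number of components = 3.
A forest on 12 vertices with 3 components has exactly 9 edges, which matches — so no cycle.

No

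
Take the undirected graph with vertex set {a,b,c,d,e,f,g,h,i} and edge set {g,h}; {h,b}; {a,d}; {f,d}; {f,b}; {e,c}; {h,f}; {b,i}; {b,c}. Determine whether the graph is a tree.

The graph has 9 vertices and 9 edges.
A tree on 9 vertices has exactly 8 edges; this graph has 9, so it contains a cycle and is not a tree.

No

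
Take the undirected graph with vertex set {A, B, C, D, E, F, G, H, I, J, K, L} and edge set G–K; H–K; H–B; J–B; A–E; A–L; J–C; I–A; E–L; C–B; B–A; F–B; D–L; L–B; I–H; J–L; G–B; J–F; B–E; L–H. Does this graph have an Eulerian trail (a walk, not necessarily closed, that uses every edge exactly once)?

Degrees: A:4, B:8, C:2, D:1, E:3, F:2, G:2, H:4, I:2, J:4, K:2, L:6
Odd-degree vertices: D, E (2 total).
With 2 odd-degree vertices and all edges in one connected piece, an Eulerian trail exists (from D to E).

Yes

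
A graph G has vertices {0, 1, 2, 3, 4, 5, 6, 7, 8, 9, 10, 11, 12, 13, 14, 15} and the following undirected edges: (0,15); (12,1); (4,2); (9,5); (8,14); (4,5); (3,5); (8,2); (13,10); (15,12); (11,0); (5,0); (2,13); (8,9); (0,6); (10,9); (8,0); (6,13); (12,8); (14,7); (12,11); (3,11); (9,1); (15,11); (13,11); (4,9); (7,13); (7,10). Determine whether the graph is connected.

Yes

Starting from 0 and exploring outward reaches every vertex (0, 11, 5, 6, 8, 15, 13, 3, 12, 9, 4, 14, 2, 7, 10, 1); the graph is connected.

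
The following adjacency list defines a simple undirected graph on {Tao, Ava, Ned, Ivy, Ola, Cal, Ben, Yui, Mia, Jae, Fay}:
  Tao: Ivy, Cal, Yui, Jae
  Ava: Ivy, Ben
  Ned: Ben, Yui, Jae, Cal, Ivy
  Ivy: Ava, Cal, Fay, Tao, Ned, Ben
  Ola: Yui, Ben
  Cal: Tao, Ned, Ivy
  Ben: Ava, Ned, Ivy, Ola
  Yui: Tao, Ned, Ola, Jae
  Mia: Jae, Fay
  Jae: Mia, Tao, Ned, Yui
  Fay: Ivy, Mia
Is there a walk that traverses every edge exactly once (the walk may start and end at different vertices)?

Yes

Degrees: Tao:4, Ava:2, Ned:5, Ivy:6, Ola:2, Cal:3, Ben:4, Yui:4, Mia:2, Jae:4, Fay:2
Odd-degree vertices: Ned, Cal (2 total).
The non-isolated vertices are connected and exactly 2 have odd degree, so an Eulerian trail exists (from Ned to Cal).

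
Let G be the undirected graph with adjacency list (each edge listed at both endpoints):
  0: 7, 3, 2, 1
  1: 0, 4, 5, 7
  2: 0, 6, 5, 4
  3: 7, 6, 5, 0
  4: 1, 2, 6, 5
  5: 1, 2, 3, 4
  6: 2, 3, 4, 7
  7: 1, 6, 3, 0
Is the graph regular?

Degrees: 0:4, 1:4, 2:4, 3:4, 4:4, 5:4, 6:4, 7:4
Every vertex has degree 4, so the graph is 4-regular.

Yes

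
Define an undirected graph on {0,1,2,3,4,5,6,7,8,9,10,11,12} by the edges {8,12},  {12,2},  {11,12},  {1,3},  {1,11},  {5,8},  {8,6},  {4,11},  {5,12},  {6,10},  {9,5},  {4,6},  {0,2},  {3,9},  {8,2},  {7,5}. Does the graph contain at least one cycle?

Yes

The graph has 13 vertices, 16 edges, and 1 connected component.
One cycle is 12-5-9-3-1-11-12.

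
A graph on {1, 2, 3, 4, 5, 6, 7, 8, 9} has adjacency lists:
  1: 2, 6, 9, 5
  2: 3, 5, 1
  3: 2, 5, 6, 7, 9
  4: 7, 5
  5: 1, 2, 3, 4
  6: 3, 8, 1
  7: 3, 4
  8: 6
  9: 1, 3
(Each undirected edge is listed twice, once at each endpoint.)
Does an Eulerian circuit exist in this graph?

No

Degrees: 1:4, 2:3, 3:5, 4:2, 5:4, 6:3, 7:2, 8:1, 9:2
2, 3, 6, 8 have odd degree; an Eulerian circuit needs every degree to be even, so none exists.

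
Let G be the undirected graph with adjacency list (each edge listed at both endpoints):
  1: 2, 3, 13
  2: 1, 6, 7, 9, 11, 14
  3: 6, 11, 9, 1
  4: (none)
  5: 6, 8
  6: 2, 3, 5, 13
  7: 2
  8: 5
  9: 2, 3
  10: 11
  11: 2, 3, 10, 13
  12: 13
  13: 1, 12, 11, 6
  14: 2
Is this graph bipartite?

Color {2, 3, 4, 5, 10, 13} black and {1, 6, 7, 8, 9, 11, 12, 14} white. No edge joins two same-colored vertices, so the graph is bipartite.

Yes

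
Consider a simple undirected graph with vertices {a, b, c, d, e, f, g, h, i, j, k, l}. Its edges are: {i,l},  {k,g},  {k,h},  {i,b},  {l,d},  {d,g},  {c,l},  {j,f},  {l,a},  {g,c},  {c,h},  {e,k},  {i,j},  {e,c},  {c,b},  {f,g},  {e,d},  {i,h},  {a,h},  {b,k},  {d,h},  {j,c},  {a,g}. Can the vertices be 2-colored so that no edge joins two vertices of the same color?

Yes

A valid 2-coloring puts {b, e, g, h, j, l} on one side and {a, c, d, f, i, k} on the other; every edge crosses between the two sides.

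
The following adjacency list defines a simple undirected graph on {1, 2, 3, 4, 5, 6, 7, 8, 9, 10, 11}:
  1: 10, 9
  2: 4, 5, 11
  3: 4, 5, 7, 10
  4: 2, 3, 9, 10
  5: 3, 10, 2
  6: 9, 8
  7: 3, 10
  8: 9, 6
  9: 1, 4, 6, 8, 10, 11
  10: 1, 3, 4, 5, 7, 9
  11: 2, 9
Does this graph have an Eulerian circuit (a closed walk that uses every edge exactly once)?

Degrees: 1:2, 2:3, 3:4, 4:4, 5:3, 6:2, 7:2, 8:2, 9:6, 10:6, 11:2
Vertices with odd degree: 2, 5. An Eulerian circuit requires all degrees even.

No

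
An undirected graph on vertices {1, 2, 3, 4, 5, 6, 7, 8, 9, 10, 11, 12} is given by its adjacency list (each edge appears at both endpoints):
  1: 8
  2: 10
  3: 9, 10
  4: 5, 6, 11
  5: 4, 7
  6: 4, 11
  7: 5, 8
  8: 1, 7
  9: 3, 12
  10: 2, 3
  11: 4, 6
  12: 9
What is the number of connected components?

2

Component: {2, 3, 9, 10, 12}
Component: {1, 4, 5, 6, 7, 8, 11}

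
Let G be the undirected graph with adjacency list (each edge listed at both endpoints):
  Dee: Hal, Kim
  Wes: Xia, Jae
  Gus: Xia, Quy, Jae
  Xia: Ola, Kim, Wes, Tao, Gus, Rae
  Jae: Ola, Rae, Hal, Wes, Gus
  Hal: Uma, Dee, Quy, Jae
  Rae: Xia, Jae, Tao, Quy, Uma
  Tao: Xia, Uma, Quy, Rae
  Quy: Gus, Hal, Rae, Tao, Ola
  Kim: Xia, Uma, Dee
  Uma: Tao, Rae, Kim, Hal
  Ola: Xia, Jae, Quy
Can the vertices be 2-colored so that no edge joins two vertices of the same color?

Rae-Tao-Xia-Rae is an odd cycle (length 3), and a bipartite graph can contain only even cycles.

No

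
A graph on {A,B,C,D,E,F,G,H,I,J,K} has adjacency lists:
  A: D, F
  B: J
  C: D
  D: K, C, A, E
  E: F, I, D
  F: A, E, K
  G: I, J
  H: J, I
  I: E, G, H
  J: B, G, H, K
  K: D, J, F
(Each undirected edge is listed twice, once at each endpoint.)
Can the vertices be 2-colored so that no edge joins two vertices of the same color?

Yes

A valid 2-coloring puts {D, F, I, J} on one side and {A, B, C, E, G, H, K} on the other; every edge crosses between the two sides.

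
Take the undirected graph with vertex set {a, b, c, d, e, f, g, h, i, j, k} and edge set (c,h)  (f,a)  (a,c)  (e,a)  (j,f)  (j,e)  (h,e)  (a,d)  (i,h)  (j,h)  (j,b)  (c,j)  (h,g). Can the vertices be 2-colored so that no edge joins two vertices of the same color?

No

The cycle c-h-j-c has length 3, which is odd, so the graph is not bipartite.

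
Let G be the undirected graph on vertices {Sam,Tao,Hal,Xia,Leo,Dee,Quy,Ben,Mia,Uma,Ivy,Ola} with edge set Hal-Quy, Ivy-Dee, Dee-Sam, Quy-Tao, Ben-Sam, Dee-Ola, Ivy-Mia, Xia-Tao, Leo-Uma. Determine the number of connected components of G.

Component: {Leo, Uma}
Component: {Tao, Hal, Xia, Quy}
Component: {Sam, Dee, Ben, Mia, Ivy, Ola}

3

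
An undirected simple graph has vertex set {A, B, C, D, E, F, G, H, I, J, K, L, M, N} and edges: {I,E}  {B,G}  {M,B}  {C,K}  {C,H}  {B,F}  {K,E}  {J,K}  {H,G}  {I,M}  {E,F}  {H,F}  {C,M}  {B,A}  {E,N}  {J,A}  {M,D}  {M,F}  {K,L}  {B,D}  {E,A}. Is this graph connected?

A breadth-first search from A visits A, B, J, E, M, D, G, F, K, N, I, C, H, L — all 14 vertices — so the graph is connected.

Yes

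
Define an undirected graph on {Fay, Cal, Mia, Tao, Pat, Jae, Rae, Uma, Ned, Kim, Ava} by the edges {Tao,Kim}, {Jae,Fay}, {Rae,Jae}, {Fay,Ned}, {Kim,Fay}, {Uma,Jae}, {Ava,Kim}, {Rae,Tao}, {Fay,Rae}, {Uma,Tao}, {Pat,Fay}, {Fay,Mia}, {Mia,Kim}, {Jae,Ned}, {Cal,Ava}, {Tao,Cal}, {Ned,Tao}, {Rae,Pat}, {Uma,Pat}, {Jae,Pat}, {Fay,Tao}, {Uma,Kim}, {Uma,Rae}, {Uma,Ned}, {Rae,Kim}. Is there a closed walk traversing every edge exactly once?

Degrees: Fay:7, Cal:2, Mia:2, Tao:6, Pat:4, Jae:5, Rae:6, Uma:6, Ned:4, Kim:6, Ava:2
Fay, Jae have odd degree; an Eulerian circuit needs every degree to be even, so none exists.

No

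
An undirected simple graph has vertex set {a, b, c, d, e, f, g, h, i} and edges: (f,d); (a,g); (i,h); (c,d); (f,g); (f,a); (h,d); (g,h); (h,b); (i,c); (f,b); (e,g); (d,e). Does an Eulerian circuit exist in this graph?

Yes

Degrees: a:2, b:2, c:2, d:4, e:2, f:4, g:4, h:4, i:2
Every vertex has even degree and the edges form a single connected piece, so an Eulerian circuit exists.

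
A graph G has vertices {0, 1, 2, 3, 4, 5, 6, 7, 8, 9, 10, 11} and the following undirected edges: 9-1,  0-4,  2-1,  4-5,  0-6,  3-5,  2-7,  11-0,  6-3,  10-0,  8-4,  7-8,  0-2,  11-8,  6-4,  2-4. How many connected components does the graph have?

1

Component: {0, 1, 2, 3, 4, 5, 6, 7, 8, 9, 10, 11}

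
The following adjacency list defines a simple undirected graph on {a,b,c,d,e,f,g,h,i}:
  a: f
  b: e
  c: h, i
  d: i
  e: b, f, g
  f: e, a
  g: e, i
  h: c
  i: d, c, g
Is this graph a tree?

Yes

|V| = 9, |E| = 8.
Connected and |E| = |V| - 1, which characterizes a tree.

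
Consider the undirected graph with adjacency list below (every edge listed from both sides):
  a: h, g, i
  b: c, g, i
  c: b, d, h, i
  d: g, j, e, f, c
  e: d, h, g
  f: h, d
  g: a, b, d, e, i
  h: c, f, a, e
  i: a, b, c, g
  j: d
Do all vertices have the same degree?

Degrees: a:3, b:3, c:4, d:5, e:3, f:2, g:5, h:4, i:4, j:1
Degrees are not all equal (e.g. deg(j)=1 but deg(d)=5); not regular.

No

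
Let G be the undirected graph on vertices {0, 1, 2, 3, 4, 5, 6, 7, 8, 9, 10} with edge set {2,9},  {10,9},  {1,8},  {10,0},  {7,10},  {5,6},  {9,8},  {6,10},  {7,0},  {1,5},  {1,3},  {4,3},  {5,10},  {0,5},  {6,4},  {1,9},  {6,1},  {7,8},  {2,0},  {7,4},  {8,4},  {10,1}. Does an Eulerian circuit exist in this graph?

Yes

Degrees: 0:4, 1:6, 2:2, 3:2, 4:4, 5:4, 6:4, 7:4, 8:4, 9:4, 10:6
Every vertex has even degree and the edges form a single connected piece, so an Eulerian circuit exists.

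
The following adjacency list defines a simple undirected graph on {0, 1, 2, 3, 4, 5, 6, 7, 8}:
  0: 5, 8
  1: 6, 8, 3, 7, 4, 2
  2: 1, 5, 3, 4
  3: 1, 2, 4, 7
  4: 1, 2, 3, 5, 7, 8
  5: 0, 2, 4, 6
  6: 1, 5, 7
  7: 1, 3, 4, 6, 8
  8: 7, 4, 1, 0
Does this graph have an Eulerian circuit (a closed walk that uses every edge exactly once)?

Degrees: 0:2, 1:6, 2:4, 3:4, 4:6, 5:4, 6:3, 7:5, 8:4
6, 7 have odd degree; an Eulerian circuit needs every degree to be even, so none exists.

No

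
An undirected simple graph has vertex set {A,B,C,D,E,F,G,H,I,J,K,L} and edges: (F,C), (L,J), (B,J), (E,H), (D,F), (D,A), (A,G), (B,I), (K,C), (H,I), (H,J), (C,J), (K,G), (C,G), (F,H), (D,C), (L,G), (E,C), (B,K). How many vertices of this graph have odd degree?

4

Degrees: A:2, B:3, C:6, D:3, E:2, F:3, G:4, H:4, I:2, J:4, K:3, L:2
Odd-degree vertices: B, D, F, K.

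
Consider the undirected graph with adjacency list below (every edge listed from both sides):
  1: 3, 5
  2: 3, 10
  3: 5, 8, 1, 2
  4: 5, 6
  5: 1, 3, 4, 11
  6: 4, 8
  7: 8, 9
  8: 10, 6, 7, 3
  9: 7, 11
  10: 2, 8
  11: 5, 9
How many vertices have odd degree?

0

Degrees: 1:2, 2:2, 3:4, 4:2, 5:4, 6:2, 7:2, 8:4, 9:2, 10:2, 11:2
Odd-degree vertices: none.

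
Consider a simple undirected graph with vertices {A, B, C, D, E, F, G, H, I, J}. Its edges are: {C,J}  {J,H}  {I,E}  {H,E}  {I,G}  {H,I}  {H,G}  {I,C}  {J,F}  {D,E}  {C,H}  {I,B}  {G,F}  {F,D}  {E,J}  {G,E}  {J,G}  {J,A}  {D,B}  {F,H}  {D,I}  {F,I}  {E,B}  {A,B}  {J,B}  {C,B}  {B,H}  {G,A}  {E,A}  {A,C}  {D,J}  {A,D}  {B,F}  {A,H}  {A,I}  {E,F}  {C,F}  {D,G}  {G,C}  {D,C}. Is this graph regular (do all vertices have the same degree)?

Degrees: A:8, B:8, C:8, D:8, E:8, F:8, G:8, H:8, I:8, J:8
All degrees equal 8; the graph is regular.

Yes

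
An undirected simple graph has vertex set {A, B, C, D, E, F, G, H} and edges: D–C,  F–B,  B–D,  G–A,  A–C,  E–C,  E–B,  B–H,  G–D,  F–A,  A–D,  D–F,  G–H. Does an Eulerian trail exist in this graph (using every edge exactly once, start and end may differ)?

No

Degrees: A:4, B:4, C:3, D:5, E:2, F:3, G:3, H:2
Odd-degree vertices: C, D, F, G (4 total).
An Eulerian trail requires 0 or 2 odd-degree vertices; here there are 4.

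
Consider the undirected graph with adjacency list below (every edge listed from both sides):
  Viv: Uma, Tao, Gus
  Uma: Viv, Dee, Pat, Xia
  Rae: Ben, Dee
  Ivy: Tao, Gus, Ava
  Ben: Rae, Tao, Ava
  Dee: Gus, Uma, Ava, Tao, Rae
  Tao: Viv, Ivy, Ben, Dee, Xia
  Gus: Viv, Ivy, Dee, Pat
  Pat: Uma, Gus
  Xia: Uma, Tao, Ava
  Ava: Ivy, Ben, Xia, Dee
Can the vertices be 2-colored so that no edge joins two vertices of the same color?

Yes

A valid 2-coloring puts {Uma, Rae, Tao, Gus, Ava} on one side and {Viv, Ivy, Ben, Dee, Pat, Xia} on the other; every edge crosses between the two sides.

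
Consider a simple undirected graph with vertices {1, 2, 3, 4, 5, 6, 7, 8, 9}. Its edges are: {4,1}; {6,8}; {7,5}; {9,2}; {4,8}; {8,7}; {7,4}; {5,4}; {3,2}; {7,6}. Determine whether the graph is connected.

Component: {2, 3, 9}
Component: {1, 4, 5, 6, 7, 8}
No edge joins these 2 groups, so the graph is disconnected.

No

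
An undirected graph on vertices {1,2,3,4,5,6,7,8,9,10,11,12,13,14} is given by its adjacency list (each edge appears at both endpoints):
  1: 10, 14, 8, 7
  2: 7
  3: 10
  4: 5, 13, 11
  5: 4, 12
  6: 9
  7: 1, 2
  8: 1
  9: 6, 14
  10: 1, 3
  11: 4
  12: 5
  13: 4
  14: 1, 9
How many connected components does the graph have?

Component: {4, 5, 11, 12, 13}
Component: {1, 2, 3, 6, 7, 8, 9, 10, 14}

2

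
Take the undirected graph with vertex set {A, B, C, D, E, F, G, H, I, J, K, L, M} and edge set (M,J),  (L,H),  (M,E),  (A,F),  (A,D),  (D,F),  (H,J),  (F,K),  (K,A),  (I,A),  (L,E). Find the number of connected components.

Component: {B}
Component: {C}
Component: {G}
Component: {A, D, F, I, K}
Component: {E, H, J, L, M}

5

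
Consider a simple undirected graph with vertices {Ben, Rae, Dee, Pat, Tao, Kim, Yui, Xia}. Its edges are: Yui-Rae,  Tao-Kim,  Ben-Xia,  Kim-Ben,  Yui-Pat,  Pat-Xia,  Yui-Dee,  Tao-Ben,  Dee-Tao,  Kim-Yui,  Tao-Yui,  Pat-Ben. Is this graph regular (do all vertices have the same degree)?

Degrees: Ben:4, Rae:1, Dee:2, Pat:3, Tao:4, Kim:3, Yui:5, Xia:2
Degrees are not all equal (e.g. deg(Rae)=1 but deg(Yui)=5); not regular.

No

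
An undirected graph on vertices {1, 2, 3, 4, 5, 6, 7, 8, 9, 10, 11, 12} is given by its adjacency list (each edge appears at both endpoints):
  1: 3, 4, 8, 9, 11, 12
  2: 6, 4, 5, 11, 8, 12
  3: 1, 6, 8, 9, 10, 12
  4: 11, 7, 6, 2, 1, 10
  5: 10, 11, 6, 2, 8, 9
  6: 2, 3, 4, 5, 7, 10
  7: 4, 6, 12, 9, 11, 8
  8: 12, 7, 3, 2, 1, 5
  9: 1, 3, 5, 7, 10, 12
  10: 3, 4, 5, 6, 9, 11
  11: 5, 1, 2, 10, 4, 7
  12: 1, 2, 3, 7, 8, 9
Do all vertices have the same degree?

Yes

Degrees: 1:6, 2:6, 3:6, 4:6, 5:6, 6:6, 7:6, 8:6, 9:6, 10:6, 11:6, 12:6
All degrees equal 6; the graph is regular.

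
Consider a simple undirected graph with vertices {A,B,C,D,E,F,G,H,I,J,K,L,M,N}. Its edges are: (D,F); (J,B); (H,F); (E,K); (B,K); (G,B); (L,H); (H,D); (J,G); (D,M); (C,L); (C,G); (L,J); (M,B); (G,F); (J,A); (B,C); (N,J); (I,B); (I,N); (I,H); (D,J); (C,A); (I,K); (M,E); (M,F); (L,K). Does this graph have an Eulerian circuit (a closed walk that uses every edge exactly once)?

Degrees: A:2, B:6, C:4, D:4, E:2, F:4, G:4, H:4, I:4, J:6, K:4, L:4, M:4, N:2
All degrees are even and the non-isolated vertices are connected — an Eulerian circuit exists.

Yes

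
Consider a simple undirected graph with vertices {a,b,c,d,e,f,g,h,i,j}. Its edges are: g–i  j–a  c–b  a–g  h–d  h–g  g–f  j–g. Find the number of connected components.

Component: {e}
Component: {b, c}
Component: {a, d, f, g, h, i, j}

3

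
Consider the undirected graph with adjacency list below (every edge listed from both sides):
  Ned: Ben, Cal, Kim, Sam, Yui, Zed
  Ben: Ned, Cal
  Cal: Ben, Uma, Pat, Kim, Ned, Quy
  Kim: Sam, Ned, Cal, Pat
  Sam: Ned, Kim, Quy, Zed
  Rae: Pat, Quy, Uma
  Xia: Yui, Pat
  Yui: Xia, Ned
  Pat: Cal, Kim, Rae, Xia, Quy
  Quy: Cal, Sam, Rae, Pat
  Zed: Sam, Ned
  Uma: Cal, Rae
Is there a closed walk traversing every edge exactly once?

No

Degrees: Ned:6, Ben:2, Cal:6, Kim:4, Sam:4, Rae:3, Xia:2, Yui:2, Pat:5, Quy:4, Zed:2, Uma:2
Vertices with odd degree: Rae, Pat. An Eulerian circuit requires all degrees even.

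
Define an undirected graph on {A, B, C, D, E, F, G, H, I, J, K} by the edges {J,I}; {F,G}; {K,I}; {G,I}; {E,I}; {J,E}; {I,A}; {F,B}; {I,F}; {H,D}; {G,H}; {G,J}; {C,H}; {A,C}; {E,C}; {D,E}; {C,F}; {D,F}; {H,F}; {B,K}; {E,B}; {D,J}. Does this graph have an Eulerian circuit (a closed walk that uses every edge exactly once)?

Degrees: A:2, B:3, C:4, D:4, E:5, F:6, G:4, H:4, I:6, J:4, K:2
Vertices with odd degree: B, E. An Eulerian circuit requires all degrees even.

No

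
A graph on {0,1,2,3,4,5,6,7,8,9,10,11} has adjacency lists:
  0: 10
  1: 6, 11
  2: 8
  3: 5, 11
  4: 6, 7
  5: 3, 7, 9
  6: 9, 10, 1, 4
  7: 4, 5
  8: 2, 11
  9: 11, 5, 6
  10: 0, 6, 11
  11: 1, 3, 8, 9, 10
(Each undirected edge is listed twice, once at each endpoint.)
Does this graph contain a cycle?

The graph has 12 vertices, 15 edges, and 1 connected component.
Since 15 > 12 - 1, a cycle must exist; for instance 10-6-9-5-3-11-10.

Yes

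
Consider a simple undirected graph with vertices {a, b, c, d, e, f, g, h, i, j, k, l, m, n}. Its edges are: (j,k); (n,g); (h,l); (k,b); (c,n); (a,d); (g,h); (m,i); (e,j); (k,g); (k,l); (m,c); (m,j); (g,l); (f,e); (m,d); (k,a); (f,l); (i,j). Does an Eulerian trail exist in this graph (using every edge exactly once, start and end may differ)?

Yes

Degrees: a:2, b:1, c:2, d:2, e:2, f:2, g:4, h:2, i:2, j:4, k:5, l:4, m:4, n:2
Odd-degree vertices: b, k (2 total).
The non-isolated vertices are connected and exactly 2 have odd degree, so an Eulerian trail exists (from b to k).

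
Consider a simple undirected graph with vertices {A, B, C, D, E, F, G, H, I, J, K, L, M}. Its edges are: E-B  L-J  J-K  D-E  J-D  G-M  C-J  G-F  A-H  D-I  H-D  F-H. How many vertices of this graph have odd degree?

Degrees: A:1, B:1, C:1, D:4, E:2, F:2, G:2, H:3, I:1, J:4, K:1, L:1, M:1
Odd-degree vertices: A, B, C, H, I, K, L, M.

8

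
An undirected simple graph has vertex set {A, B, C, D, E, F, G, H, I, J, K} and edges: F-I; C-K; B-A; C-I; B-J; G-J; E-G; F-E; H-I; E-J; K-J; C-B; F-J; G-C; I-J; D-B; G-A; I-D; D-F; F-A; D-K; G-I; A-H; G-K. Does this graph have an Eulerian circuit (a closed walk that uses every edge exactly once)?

Degrees: A:4, B:4, C:4, D:4, E:3, F:5, G:6, H:2, I:6, J:6, K:4
Vertices with odd degree: E, F. An Eulerian circuit requires all degrees even.

No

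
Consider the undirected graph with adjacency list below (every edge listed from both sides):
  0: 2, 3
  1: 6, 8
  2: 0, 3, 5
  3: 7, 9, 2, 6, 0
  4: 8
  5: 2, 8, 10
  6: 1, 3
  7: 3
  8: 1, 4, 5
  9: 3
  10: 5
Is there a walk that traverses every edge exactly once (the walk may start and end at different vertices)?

Degrees: 0:2, 1:2, 2:3, 3:5, 4:1, 5:3, 6:2, 7:1, 8:3, 9:1, 10:1
Odd-degree vertices: 2, 3, 4, 5, 7, 8, 9, 10 (8 total).
With 8 odd-degree vertices (more than two), no single trail can use every edge.

No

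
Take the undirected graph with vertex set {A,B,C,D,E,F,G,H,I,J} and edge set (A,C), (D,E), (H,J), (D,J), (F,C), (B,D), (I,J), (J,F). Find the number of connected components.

2

Component: {G}
Component: {A, B, C, D, E, F, H, I, J}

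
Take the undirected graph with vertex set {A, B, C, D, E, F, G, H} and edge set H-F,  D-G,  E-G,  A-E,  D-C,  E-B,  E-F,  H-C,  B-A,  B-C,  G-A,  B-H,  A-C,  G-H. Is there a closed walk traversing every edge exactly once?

Degrees: A:4, B:4, C:4, D:2, E:4, F:2, G:4, H:4
Every vertex has even degree and the edges form a single connected piece, so an Eulerian circuit exists.

Yes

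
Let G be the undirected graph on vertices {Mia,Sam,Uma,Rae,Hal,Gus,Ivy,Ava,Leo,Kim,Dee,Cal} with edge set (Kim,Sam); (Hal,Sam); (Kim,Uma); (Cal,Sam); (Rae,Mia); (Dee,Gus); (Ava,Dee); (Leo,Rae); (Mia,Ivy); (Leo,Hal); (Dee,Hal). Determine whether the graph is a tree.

|V| = 12, |E| = 11.
Connected and |E| = |V| - 1, which characterizes a tree.

Yes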